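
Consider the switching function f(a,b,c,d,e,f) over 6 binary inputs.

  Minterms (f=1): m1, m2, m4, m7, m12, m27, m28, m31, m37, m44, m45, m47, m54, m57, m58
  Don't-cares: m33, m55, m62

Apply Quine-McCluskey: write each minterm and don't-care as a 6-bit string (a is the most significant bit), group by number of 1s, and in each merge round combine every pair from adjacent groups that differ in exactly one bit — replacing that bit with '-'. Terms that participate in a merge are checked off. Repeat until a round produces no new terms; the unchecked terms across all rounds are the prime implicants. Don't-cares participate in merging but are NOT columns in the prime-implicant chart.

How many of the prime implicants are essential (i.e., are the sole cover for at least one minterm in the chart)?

9

size-2^0 implicants → 000001(✓)  000010  000100(✓)  000111  001100(✓)  011011(✓)  011100(✓)  011111(✓)  100001(✓)  100101(✓)  101100(✓)  101101(✓)  101111(✓)  110110(✓)  110111(✓)  111001  111010(✓)  111110(✓)
size-2^1 implicants → -00001  -01100  0-1100  00-100  011-11  10-101  100-01  1011-1  10110-  11-110  11011-  111-10
Unchecked terms (primes): -00001, -01100, 0-1100, 00-100, 000010, 000111, 011-11, 10-101, 100-01, 1011-1, 10110-, 11-110, 11011-, 111-10, 111001
Minterm coverage:
  m1 ⊆ -00001 [E]
  m2 ⊆ 000010 [E]
  m4 ⊆ 00-100 [E]
  m7 ⊆ 000111 [E]
  m12 ⊆ -01100,0-1100,00-100
  m27 ⊆ 011-11 [E]
  m28 ⊆ 0-1100 [E]
  m31 ⊆ 011-11 [E]
  m37 ⊆ 10-101,100-01
  m44 ⊆ -01100,10110-
  m45 ⊆ 10-101,1011-1,10110-
  m47 ⊆ 1011-1 [E]
  m54 ⊆ 11-110,11011-
  m57 ⊆ 111001 [E]
  m58 ⊆ 111-10 [E]
E = {-00001, 0-1100, 00-100, 000010, 000111, 011-11, 1011-1, 111-10, 111001}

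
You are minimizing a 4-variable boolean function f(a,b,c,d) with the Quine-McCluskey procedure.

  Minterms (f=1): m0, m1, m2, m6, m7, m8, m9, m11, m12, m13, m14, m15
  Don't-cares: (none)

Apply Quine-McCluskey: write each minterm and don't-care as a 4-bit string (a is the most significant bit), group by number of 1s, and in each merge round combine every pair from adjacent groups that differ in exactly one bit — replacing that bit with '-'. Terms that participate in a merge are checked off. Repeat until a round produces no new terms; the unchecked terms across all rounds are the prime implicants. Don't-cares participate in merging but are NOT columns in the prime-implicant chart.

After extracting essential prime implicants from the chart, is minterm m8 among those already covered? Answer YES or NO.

YES

Round 0: 0000✓ 0001✓ 0010✓ 0110✓ 0111✓ 1000✓ 1001✓ 1011✓ 1100✓ 1101✓ 1110✓ 1111✓
Round 1: -000✓ -001✓ -110✓ -111✓ 0-10 00-0 000-✓ 011-✓ 1-00✓ 1-01✓ 1-11✓ 10-1✓ 100-✓ 11-0✓ 11-1✓ 110-✓ 111-✓
Round 2: -00- -11- 1--1 1-0- 11--
PIs = {-00-, -11-, 0-10, 00-0, 1--1, 1-0-, 11--}
Coverage chart:
  m0: -00-,00-0
  m1: -00- ←essential
  m2: 0-10,00-0
  m6: -11-,0-10
  m7: -11- ←essential
  m8: -00-,1-0-
  m9: -00-,1--1,1-0-
  m11: 1--1 ←essential
  m12: 1-0-,11--
  m13: 1--1,1-0-,11--
  m14: -11-,11--
  m15: -11-,1--1,11--
Essential: -00-, -11-, 1--1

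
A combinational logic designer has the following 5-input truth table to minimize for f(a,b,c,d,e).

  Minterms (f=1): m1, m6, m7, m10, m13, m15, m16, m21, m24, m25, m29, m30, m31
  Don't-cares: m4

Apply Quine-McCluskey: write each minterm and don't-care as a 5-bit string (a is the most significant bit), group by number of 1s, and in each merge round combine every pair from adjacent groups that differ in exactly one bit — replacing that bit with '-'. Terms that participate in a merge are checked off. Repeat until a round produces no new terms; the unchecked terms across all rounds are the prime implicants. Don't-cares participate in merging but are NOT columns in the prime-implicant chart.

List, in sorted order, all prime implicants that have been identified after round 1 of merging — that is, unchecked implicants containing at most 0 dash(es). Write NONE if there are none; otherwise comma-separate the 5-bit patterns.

size-2^0 implicants → 00001  00100(✓)  00110(✓)  00111(✓)  01010  01101(✓)  01111(✓)  10000(✓)  10101(✓)  11000(✓)  11001(✓)  11101(✓)  11110(✓)  11111(✓)
size-2^1 implicants → -1101(✓)  -1111(✓)  0-111  001-0  0011-  011-1(✓)  1-000  1-101  11-01  1100-  111-1(✓)  1111-
size-2^2 implicants → -11-1
Unchecked terms (primes): -11-1, 0-111, 00001, 001-0, 0011-, 01010, 1-000, 1-101, 11-01, 1100-, 1111-

00001, 01010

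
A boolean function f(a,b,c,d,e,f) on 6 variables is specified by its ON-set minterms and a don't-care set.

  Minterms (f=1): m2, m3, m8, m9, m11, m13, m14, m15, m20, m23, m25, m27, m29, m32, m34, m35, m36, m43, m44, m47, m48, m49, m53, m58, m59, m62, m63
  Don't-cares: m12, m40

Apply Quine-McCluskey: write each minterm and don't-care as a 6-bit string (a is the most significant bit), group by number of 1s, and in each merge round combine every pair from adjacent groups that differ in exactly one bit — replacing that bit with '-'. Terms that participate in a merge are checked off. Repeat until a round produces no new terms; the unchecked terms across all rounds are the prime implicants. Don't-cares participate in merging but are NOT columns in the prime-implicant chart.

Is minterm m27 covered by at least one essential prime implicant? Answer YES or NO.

[col 0] 000010*, 000011*, 001000*, 001001*, 001011*, 001100*, 001101*, 001110*, 001111*, 010100, 010111, 011001*, 011011*, 011101*, 100000*, 100010*, 100011*, 100100*, 101000*, 101011*, 101100*, 101111*, 110000*, 110001*, 110101*, 111010*, 111011*, 111110*, 111111*
[col 1] -00010*, -00011*, -01000*, -01011*, -01100*, -01111*, -11011*, 0-1001*, 0-1011*, 0-1101*, 00-011*, 00001-*, 001-00*, 001-01*, 001-11*, 0010-1*, 00100-*, 0011-0*, 0011-1*, 00110-*, 00111-*, 011-01*, 0110-1*, 1-0000, 1-1011*, 1-1111*, 10-000*, 10-011*, 10-100*, 100-00*, 1000-0, 10001-*, 101-00*, 101-11*, 110-01, 11000-, 111-10*, 111-11*, 11101-*, 11111-*
[col 2] --1011, -0-011, -0001-, -01-00, -01-11, 0-1-01, 0-10-1, 001--1, 001-0-, 0011--, 1-1-11, 10--00, 111-1-
Prime implicants: --1011, -0-011, -0001-, -01-00, -01-11, 0-1-01, 0-10-1, 001--1, 001-0-, 0011--, 010100, 010111, 1-0000, 1-1-11, 10--00, 1000-0, 110-01, 11000-, 111-1-
PI chart (minterm → PIs covering it):
  2 | -0001-  (sole → essential)
  3 | -0-011,-0001-
  8 | -01-00,001-0-
  9 | 0-1-01,0-10-1,001--1,001-0-
  11 | --1011,-0-011,-01-11,0-10-1,001--1
  13 | 0-1-01,001--1,001-0-,0011--
  14 | 0011--  (sole → essential)
  15 | -01-11,001--1,0011--
  20 | 010100  (sole → essential)
  23 | 010111  (sole → essential)
  25 | 0-1-01,0-10-1
  27 | --1011,0-10-1
  29 | 0-1-01  (sole → essential)
  32 | 1-0000,10--00,1000-0
  34 | -0001-,1000-0
  35 | -0-011,-0001-
  36 | 10--00  (sole → essential)
  43 | --1011,-0-011,-01-11,1-1-11
  44 | -01-00,10--00
  47 | -01-11,1-1-11
  48 | 1-0000,11000-
  49 | 110-01,11000-
  53 | 110-01  (sole → essential)
  58 | 111-1-  (sole → essential)
  59 | --1011,1-1-11,111-1-
  62 | 111-1-  (sole → essential)
  63 | 1-1-11,111-1-
Essential prime implicants: -0001-, 0-1-01, 0011--, 010100, 010111, 10--00, 110-01, 111-1-

NO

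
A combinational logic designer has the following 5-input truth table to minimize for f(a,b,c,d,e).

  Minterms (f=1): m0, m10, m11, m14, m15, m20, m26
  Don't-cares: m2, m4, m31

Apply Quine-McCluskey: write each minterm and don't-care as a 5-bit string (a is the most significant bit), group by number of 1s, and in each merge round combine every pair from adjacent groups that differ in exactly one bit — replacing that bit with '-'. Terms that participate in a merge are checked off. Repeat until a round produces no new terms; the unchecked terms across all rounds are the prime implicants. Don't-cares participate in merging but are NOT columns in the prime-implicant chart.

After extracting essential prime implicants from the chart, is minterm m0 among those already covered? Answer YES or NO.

NO

Round 0: 00000✓ 00010✓ 00100✓ 01010✓ 01011✓ 01110✓ 01111✓ 10100✓ 11010✓ 11111✓
Round 1: -0100 -1010 -1111 0-010 00-00 000-0 01-10✓ 01-11✓ 0101-✓ 0111-✓
Round 2: 01-1-
PIs = {-0100, -1010, -1111, 0-010, 00-00, 000-0, 01-1-}
Coverage chart:
  m0: 00-00,000-0
  m10: -1010,0-010,01-1-
  m11: 01-1- ←essential
  m14: 01-1- ←essential
  m15: -1111,01-1-
  m20: -0100 ←essential
  m26: -1010 ←essential
Essential: -0100, -1010, 01-1-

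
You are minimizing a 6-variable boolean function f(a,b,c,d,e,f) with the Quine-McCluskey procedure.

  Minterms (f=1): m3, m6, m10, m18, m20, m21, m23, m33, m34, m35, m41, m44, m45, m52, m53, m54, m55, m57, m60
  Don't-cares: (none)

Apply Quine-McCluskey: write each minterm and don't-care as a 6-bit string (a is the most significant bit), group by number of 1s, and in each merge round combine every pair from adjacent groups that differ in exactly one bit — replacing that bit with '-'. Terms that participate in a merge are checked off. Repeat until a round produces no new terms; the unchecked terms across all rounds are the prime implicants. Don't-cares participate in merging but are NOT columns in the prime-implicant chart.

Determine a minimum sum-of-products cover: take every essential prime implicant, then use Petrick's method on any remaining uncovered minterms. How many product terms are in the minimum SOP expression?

Round 0: 000011✓ 000110 001010 010010 010100✓ 010101✓ 010111✓ 100001✓ 100010✓ 100011✓ 101001✓ 101100✓ 101101✓ 110100✓ 110101✓ 110110✓ 110111✓ 111001✓ 111100✓
Round 1: -00011 -10100✓ -10101✓ -10111✓ 0101-1✓ 01010-✓ 1-1001 1-1100 10-001 1000-1 10001- 101-01 10110- 11-100 1101-0✓ 1101-1✓ 11010-✓ 11011-✓
Round 2: -101-1 -1010- 1101--
PIs = {-00011, -101-1, -1010-, 000110, 001010, 010010, 1-1001, 1-1100, 10-001, 1000-1, 10001-, 101-01, 10110-, 11-100, 1101--}
Coverage chart:
  m3: -00011 ←essential
  m6: 000110 ←essential
  m10: 001010 ←essential
  m18: 010010 ←essential
  m20: -1010- ←essential
  m21: -101-1,-1010-
  m23: -101-1 ←essential
  m33: 10-001,1000-1
  m34: 10001- ←essential
  m35: -00011,1000-1,10001-
  m41: 1-1001,10-001,101-01
  m44: 1-1100,10110-
  m45: 101-01,10110-
  m52: -1010-,11-100,1101--
  m53: -101-1,-1010-,1101--
  m54: 1101-- ←essential
  m55: -101-1,1101--
  m57: 1-1001 ←essential
  m60: 1-1100,11-100
Essential: -00011, -101-1, -1010-, 000110, 001010, 010010, 1-1001, 10001-, 1101--
Petrick residual → 1-1100, 10-001, 101-01
Min cover (12 terms): b'c'd'ef + bc'df + bc'de' + a'b'c'def' + a'b'cd'ef' + a'bc'd'ef' + acd'e'f + acde'f' + ab'd'e'f + ab'c'd'e + ab'ce'f + abc'd

12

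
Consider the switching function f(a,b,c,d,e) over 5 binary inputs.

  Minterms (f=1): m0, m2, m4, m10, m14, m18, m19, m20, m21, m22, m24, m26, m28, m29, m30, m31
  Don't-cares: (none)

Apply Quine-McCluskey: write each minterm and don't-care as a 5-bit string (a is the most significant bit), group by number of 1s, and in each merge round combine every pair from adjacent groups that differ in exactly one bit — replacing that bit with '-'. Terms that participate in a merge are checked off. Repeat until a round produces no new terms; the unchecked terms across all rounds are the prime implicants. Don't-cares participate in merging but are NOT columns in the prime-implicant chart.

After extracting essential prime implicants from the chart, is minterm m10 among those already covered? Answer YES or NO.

YES

Round 0: 00000✓ 00010✓ 00100✓ 01010✓ 01110✓ 10010✓ 10011✓ 10100✓ 10101✓ 10110✓ 11000✓ 11010✓ 11100✓ 11101✓ 11110✓ 11111✓
Round 1: -0010✓ -0100 -1010✓ -1110✓ 0-010✓ 00-00 000-0 01-10✓ 1-010✓ 1-100✓ 1-101✓ 1-110✓ 10-10✓ 1001- 101-0✓ 1010-✓ 11-00✓ 11-10✓ 110-0✓ 111-0✓ 111-1✓ 1110-✓ 1111-✓
Round 2: --010 -1-10 1--10 1-1-0 1-10- 11--0 111--
PIs = {--010, -0100, -1-10, 00-00, 000-0, 1--10, 1-1-0, 1-10-, 1001-, 11--0, 111--}
Coverage chart:
  m0: 00-00,000-0
  m2: --010,000-0
  m4: -0100,00-00
  m10: --010,-1-10
  m14: -1-10 ←essential
  m18: --010,1--10,1001-
  m19: 1001- ←essential
  m20: -0100,1-1-0,1-10-
  m21: 1-10- ←essential
  m22: 1--10,1-1-0
  m24: 11--0 ←essential
  m26: --010,-1-10,1--10,11--0
  m28: 1-1-0,1-10-,11--0,111--
  m29: 1-10-,111--
  m30: -1-10,1--10,1-1-0,11--0,111--
  m31: 111-- ←essential
Essential: -1-10, 1-10-, 1001-, 11--0, 111--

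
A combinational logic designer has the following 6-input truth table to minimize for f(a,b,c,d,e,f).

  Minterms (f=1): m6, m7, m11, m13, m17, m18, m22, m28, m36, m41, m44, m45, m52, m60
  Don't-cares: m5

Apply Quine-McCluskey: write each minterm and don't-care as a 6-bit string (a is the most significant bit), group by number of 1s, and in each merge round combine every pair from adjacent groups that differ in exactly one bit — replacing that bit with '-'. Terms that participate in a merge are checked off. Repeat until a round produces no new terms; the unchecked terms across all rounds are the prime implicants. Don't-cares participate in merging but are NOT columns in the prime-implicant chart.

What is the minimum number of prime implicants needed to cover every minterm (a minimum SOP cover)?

8

size-2^0 implicants → 000101(✓)  000110(✓)  000111(✓)  001011  001101(✓)  010001  010010(✓)  010110(✓)  011100(✓)  100100(✓)  101001(✓)  101100(✓)  101101(✓)  110100(✓)  111100(✓)
size-2^1 implicants → -01101  -11100  0-0110  00-101  0001-1  00011-  010-10  1-0100(✓)  1-1100(✓)  10-100(✓)  101-01  10110-  11-100(✓)
size-2^2 implicants → 1--100
Unchecked terms (primes): -01101, -11100, 0-0110, 00-101, 0001-1, 00011-, 001011, 010-10, 010001, 1--100, 101-01, 10110-
Minterm coverage:
  m6 ⊆ 0-0110,00011-
  m7 ⊆ 0001-1,00011-
  m11 ⊆ 001011 [E]
  m13 ⊆ -01101,00-101
  m17 ⊆ 010001 [E]
  m18 ⊆ 010-10 [E]
  m22 ⊆ 0-0110,010-10
  m28 ⊆ -11100 [E]
  m36 ⊆ 1--100 [E]
  m41 ⊆ 101-01 [E]
  m44 ⊆ 1--100,10110-
  m45 ⊆ -01101,101-01,10110-
  m52 ⊆ 1--100 [E]
  m60 ⊆ -11100,1--100
E = {-11100, 001011, 010-10, 010001, 1--100, 101-01}
Petrick residual → -01101, 00011-
Cover = b'cde'f + bcde'f' + a'b'c'de + a'b'cd'ef + a'bc'ef' + a'bc'd'e'f + ade'f' + ab'ce'f  |cover|=8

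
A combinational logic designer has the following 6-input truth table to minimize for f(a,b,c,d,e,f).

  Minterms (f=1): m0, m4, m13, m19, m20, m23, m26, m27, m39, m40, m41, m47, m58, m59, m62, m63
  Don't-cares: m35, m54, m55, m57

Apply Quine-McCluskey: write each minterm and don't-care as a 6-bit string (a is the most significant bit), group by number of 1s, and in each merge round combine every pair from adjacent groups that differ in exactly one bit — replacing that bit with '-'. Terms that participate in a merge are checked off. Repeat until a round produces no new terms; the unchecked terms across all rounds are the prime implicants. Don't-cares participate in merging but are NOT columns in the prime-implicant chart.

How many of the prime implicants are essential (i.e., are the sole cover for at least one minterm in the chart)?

6

size-2^0 implicants → 000000(✓)  000100(✓)  001101  010011(✓)  010100(✓)  010111(✓)  011010(✓)  011011(✓)  100011(✓)  100111(✓)  101000(✓)  101001(✓)  101111(✓)  110110(✓)  110111(✓)  111001(✓)  111010(✓)  111011(✓)  111110(✓)  111111(✓)
size-2^1 implicants → -10111  -11010(✓)  -11011(✓)  0-0100  000-00  01-011  010-11  01101-(✓)  1-0111(✓)  1-1001  1-1111(✓)  10-111(✓)  100-11  10100-  11-110(✓)  11-111(✓)  11011-(✓)  111-10(✓)  111-11(✓)  1110-1  11101-(✓)  11111-(✓)
size-2^2 implicants → -1101-  1--111  11-11-  111-1-
Unchecked terms (primes): -10111, -1101-, 0-0100, 000-00, 001101, 01-011, 010-11, 1--111, 1-1001, 100-11, 10100-, 11-11-, 111-1-, 1110-1
Minterm coverage:
  m0 ⊆ 000-00 [E]
  m4 ⊆ 0-0100,000-00
  m13 ⊆ 001101 [E]
  m19 ⊆ 01-011,010-11
  m20 ⊆ 0-0100 [E]
  m23 ⊆ -10111,010-11
  m26 ⊆ -1101- [E]
  m27 ⊆ -1101-,01-011
  m39 ⊆ 1--111,100-11
  m40 ⊆ 10100- [E]
  m41 ⊆ 1-1001,10100-
  m47 ⊆ 1--111 [E]
  m58 ⊆ -1101-,111-1-
  m59 ⊆ -1101-,111-1-,1110-1
  m62 ⊆ 11-11-,111-1-
  m63 ⊆ 1--111,11-11-,111-1-
E = {-1101-, 0-0100, 000-00, 001101, 1--111, 10100-}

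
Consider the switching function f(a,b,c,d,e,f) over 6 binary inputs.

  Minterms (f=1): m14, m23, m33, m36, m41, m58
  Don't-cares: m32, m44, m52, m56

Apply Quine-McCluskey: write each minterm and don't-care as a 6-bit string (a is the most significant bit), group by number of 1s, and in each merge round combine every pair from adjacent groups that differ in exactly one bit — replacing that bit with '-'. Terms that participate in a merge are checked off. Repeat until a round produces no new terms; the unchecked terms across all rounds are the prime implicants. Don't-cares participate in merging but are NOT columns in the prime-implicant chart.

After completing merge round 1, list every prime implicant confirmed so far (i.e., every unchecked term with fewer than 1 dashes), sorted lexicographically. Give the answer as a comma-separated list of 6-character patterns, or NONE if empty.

001110, 010111

size-2^0 implicants → 001110  010111  100000(✓)  100001(✓)  100100(✓)  101001(✓)  101100(✓)  110100(✓)  111000(✓)  111010(✓)
size-2^1 implicants → 1-0100  10-001  10-100  100-00  10000-  1110-0
Unchecked terms (primes): 001110, 010111, 1-0100, 10-001, 10-100, 100-00, 10000-, 1110-0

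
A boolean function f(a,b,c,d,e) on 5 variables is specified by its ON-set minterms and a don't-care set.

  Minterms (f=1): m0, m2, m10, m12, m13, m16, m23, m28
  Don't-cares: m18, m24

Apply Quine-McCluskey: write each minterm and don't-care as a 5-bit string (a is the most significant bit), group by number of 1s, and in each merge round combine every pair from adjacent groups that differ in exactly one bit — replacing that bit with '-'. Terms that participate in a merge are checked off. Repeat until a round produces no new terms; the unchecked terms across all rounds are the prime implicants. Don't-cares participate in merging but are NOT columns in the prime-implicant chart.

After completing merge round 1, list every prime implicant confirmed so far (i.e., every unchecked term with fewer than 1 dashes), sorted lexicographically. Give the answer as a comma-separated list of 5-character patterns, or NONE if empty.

Round 0: 00000✓ 00010✓ 01010✓ 01100✓ 01101✓ 10000✓ 10010✓ 10111 11000✓ 11100✓
Round 1: -0000✓ -0010✓ -1100 0-010 000-0✓ 0110- 1-000 100-0✓ 11-00
Round 2: -00-0
PIs = {-00-0, -1100, 0-010, 0110-, 1-000, 10111, 11-00}

10111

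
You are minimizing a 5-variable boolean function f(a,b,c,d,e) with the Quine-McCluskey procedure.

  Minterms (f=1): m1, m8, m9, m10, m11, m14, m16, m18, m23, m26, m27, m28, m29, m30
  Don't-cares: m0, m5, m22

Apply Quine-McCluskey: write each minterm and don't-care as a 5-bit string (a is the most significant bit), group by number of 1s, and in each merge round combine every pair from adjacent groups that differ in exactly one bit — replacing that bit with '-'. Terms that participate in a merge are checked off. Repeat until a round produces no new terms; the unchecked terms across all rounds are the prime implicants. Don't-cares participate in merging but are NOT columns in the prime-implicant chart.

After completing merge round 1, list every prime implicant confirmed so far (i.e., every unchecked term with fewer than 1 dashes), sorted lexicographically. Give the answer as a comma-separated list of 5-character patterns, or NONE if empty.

NONE

[col 0] 00000*, 00001*, 00101*, 01000*, 01001*, 01010*, 01011*, 01110*, 10000*, 10010*, 10110*, 10111*, 11010*, 11011*, 11100*, 11101*, 11110*
[col 1] -0000, -1010*, -1011*, -1110*, 0-000*, 0-001*, 00-01, 0000-*, 01-10*, 010-0*, 010-1*, 0100-*, 0101-*, 1-010*, 1-110*, 10-10*, 100-0, 1011-, 11-10*, 1101-*, 111-0, 1110-
[col 2] -1-10, -101-, 0-00-, 010--, 1--10
Prime implicants: -0000, -1-10, -101-, 0-00-, 00-01, 010--, 1--10, 100-0, 1011-, 111-0, 1110-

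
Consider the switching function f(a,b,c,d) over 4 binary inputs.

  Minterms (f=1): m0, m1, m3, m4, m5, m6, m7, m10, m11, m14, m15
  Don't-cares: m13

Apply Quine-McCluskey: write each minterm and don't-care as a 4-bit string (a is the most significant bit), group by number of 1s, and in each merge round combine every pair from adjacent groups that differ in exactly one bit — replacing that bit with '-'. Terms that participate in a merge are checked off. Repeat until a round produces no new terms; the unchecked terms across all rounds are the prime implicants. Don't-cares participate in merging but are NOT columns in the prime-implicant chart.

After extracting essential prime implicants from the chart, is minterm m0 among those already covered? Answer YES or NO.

YES

size-2^0 implicants → 0000(✓)  0001(✓)  0011(✓)  0100(✓)  0101(✓)  0110(✓)  0111(✓)  1010(✓)  1011(✓)  1101(✓)  1110(✓)  1111(✓)
size-2^1 implicants → -011(✓)  -101(✓)  -110(✓)  -111(✓)  0-00(✓)  0-01(✓)  0-11(✓)  00-1(✓)  000-(✓)  01-0(✓)  01-1(✓)  010-(✓)  011-(✓)  1-10(✓)  1-11(✓)  101-(✓)  11-1(✓)  111-(✓)
size-2^2 implicants → --11  -1-1  -11-  0--1  0-0-  01--  1-1-
Unchecked terms (primes): --11, -1-1, -11-, 0--1, 0-0-, 01--, 1-1-
Minterm coverage:
  m0 ⊆ 0-0- [E]
  m1 ⊆ 0--1,0-0-
  m3 ⊆ --11,0--1
  m4 ⊆ 0-0-,01--
  m5 ⊆ -1-1,0--1,0-0-,01--
  m6 ⊆ -11-,01--
  m7 ⊆ --11,-1-1,-11-,0--1,01--
  m10 ⊆ 1-1- [E]
  m11 ⊆ --11,1-1-
  m14 ⊆ -11-,1-1-
  m15 ⊆ --11,-1-1,-11-,1-1-
E = {0-0-, 1-1-}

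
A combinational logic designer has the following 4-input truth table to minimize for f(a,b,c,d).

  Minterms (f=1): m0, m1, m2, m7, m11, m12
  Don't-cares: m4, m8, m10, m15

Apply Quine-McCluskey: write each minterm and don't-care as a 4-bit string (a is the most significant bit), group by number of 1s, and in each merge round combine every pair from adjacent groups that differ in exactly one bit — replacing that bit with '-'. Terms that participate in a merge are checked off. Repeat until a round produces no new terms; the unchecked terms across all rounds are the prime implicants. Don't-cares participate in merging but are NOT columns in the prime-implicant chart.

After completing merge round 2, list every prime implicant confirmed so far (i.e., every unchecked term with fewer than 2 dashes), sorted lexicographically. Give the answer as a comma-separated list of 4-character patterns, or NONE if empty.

-111, 000-, 1-11, 101-

Round 0: 0000✓ 0001✓ 0010✓ 0100✓ 0111✓ 1000✓ 1010✓ 1011✓ 1100✓ 1111✓
Round 1: -000✓ -010✓ -100✓ -111 0-00✓ 00-0✓ 000- 1-00✓ 1-11 10-0✓ 101-
Round 2: --00 -0-0
PIs = {--00, -0-0, -111, 000-, 1-11, 101-}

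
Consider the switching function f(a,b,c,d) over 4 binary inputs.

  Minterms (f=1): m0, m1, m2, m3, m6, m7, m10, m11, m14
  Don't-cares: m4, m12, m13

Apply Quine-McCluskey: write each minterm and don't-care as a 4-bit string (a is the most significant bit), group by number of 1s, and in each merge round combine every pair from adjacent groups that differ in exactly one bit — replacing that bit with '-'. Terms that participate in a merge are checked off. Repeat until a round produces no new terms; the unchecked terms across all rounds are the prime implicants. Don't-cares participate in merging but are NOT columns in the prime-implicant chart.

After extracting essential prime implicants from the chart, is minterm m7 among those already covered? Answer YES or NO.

YES

[col 0] 0000*, 0001*, 0010*, 0011*, 0100*, 0110*, 0111*, 1010*, 1011*, 1100*, 1101*, 1110*
[col 1] -010*, -011*, -100*, -110*, 0-00*, 0-10*, 0-11*, 00-0*, 00-1*, 000-*, 001-*, 01-0*, 011-*, 1-10*, 101-*, 11-0*, 110-
[col 2] --10, -01-, -1-0, 0--0, 0-1-, 00--
Prime implicants: --10, -01-, -1-0, 0--0, 0-1-, 00--, 110-
PI chart (minterm → PIs covering it):
  0 | 0--0,00--
  1 | 00--  (sole → essential)
  2 | --10,-01-,0--0,0-1-,00--
  3 | -01-,0-1-,00--
  6 | --10,-1-0,0--0,0-1-
  7 | 0-1-  (sole → essential)
  10 | --10,-01-
  11 | -01-  (sole → essential)
  14 | --10,-1-0
Essential prime implicants: -01-, 0-1-, 00--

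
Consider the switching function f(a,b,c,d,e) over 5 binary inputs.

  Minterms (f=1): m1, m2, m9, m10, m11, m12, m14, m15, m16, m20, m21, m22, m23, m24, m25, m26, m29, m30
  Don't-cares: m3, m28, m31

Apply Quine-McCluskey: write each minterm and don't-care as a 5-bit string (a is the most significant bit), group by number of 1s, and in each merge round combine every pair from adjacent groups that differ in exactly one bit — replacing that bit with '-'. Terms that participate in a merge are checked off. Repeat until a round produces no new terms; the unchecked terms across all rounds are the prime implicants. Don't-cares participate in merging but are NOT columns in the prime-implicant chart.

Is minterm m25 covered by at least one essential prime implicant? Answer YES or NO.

NO

Round 0: 00001✓ 00010✓ 00011✓ 01001✓ 01010✓ 01011✓ 01100✓ 01110✓ 01111✓ 10000✓ 10100✓ 10101✓ 10110✓ 10111✓ 11000✓ 11001✓ 11010✓ 11100✓ 11101✓ 11110✓ 11111✓
Round 1: -1001 -1010✓ -1100✓ -1110✓ -1111✓ 0-001✓ 0-010✓ 0-011✓ 000-1✓ 0001-✓ 01-10✓ 01-11✓ 010-1✓ 0101-✓ 011-0✓ 0111-✓ 1-000✓ 1-100✓ 1-101✓ 1-110✓ 1-111✓ 10-00✓ 101-0✓ 101-1✓ 1010-✓ 1011-✓ 11-00✓ 11-01✓ 11-10✓ 110-0✓ 1100-✓ 111-0✓ 111-1✓ 1110-✓ 1111-✓
Round 2: -1-10 -11-0 -111- 0-0-1 0-01- 01-1- 1--00 1-1-0✓ 1-1-1✓ 1-10-✓ 1-11-✓ 101--✓ 11--0 11-0- 111--✓
Round 3: 1-1--
PIs = {-1-10, -1001, -11-0, -111-, 0-0-1, 0-01-, 01-1-, 1--00, 1-1--, 11--0, 11-0-}
Coverage chart:
  m1: 0-0-1 ←essential
  m2: 0-01- ←essential
  m9: -1001,0-0-1
  m10: -1-10,0-01-,01-1-
  m11: 0-0-1,0-01-,01-1-
  m12: -11-0 ←essential
  m14: -1-10,-11-0,-111-,01-1-
  m15: -111-,01-1-
  m16: 1--00 ←essential
  m20: 1--00,1-1--
  m21: 1-1-- ←essential
  m22: 1-1-- ←essential
  m23: 1-1-- ←essential
  m24: 1--00,11--0,11-0-
  m25: -1001,11-0-
  m26: -1-10,11--0
  m29: 1-1--,11-0-
  m30: -1-10,-11-0,-111-,1-1--,11--0
Essential: -11-0, 0-0-1, 0-01-, 1--00, 1-1--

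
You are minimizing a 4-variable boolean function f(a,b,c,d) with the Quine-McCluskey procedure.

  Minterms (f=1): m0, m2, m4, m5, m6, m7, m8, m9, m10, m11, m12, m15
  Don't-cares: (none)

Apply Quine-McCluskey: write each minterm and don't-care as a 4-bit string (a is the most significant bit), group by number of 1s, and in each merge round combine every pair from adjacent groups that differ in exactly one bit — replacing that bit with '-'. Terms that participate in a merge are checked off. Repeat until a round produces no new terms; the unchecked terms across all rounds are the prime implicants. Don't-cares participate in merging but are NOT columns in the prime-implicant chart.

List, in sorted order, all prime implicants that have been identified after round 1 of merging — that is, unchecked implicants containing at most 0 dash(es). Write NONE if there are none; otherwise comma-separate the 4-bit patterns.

NONE

size-2^0 implicants → 0000(✓)  0010(✓)  0100(✓)  0101(✓)  0110(✓)  0111(✓)  1000(✓)  1001(✓)  1010(✓)  1011(✓)  1100(✓)  1111(✓)
size-2^1 implicants → -000(✓)  -010(✓)  -100(✓)  -111  0-00(✓)  0-10(✓)  00-0(✓)  01-0(✓)  01-1(✓)  010-(✓)  011-(✓)  1-00(✓)  1-11  10-0(✓)  10-1(✓)  100-(✓)  101-(✓)
size-2^2 implicants → --00  -0-0  0--0  01--  10--
Unchecked terms (primes): --00, -0-0, -111, 0--0, 01--, 1-11, 10--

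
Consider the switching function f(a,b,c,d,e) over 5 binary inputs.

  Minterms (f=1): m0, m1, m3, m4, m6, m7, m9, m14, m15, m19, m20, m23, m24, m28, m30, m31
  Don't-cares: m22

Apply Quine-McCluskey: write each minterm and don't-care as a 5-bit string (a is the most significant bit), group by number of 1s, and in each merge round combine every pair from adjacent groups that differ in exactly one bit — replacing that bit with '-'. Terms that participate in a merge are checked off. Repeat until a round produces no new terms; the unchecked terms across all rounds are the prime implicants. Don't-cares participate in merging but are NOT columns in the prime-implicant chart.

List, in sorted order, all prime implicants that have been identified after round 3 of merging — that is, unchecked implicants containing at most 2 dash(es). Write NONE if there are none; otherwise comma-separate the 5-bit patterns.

-0-11, -01-0, 0-001, 00-00, 000-1, 0000-, 1-1-0, 11-00

Round 0: 00000✓ 00001✓ 00011✓ 00100✓ 00110✓ 00111✓ 01001✓ 01110✓ 01111✓ 10011✓ 10100✓ 10110✓ 10111✓ 11000✓ 11100✓ 11110✓ 11111✓
Round 1: -0011✓ -0100✓ -0110✓ -0111✓ -1110✓ -1111✓ 0-001 0-110✓ 0-111✓ 00-00 00-11✓ 000-1 0000- 001-0✓ 0011-✓ 0111-✓ 1-100✓ 1-110✓ 1-111✓ 10-11✓ 101-0✓ 1011-✓ 11-00 111-0✓ 1111-✓
Round 2: --110✓ --111✓ -0-11 -01-0 -011-✓ -111-✓ 0-11-✓ 1-1-0 1-11-✓
Round 3: --11-
PIs = {--11-, -0-11, -01-0, 0-001, 00-00, 000-1, 0000-, 1-1-0, 11-00}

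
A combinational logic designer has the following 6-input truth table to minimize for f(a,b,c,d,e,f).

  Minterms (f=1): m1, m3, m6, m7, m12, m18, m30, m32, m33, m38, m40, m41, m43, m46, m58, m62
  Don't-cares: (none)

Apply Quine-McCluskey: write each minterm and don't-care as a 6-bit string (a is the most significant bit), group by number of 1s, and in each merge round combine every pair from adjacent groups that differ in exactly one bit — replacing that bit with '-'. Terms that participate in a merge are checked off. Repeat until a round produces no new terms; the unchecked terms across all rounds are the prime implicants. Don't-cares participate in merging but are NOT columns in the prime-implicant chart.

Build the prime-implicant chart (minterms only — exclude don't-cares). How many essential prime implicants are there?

6

Round 0: 000001✓ 000011✓ 000110✓ 000111✓ 001100 010010 011110✓ 100000✓ 100001✓ 100110✓ 101000✓ 101001✓ 101011✓ 101110✓ 111010✓ 111110✓
Round 1: -00001 -00110 -11110 000-11 0000-1 00011- 1-1110 10-000✓ 10-001✓ 10-110 10000-✓ 1010-1 10100-✓ 111-10
Round 2: 10-00-
PIs = {-00001, -00110, -11110, 000-11, 0000-1, 00011-, 001100, 010010, 1-1110, 10-00-, 10-110, 1010-1, 111-10}
Coverage chart:
  m1: -00001,0000-1
  m3: 000-11,0000-1
  m6: -00110,00011-
  m7: 000-11,00011-
  m12: 001100 ←essential
  m18: 010010 ←essential
  m30: -11110 ←essential
  m32: 10-00- ←essential
  m33: -00001,10-00-
  m38: -00110,10-110
  m40: 10-00- ←essential
  m41: 10-00-,1010-1
  m43: 1010-1 ←essential
  m46: 1-1110,10-110
  m58: 111-10 ←essential
  m62: -11110,1-1110,111-10
Essential: -11110, 001100, 010010, 10-00-, 1010-1, 111-10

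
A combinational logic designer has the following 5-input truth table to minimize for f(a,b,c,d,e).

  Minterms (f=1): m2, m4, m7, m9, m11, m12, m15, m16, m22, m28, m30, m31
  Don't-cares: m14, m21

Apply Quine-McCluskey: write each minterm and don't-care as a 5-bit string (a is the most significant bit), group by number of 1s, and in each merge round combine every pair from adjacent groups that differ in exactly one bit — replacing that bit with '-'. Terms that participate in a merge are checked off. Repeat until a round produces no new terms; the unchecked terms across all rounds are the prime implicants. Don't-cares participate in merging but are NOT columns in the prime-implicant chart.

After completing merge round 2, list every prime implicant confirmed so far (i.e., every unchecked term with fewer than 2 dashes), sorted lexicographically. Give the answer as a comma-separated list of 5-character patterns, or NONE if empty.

0-100, 0-111, 00010, 01-11, 010-1, 1-110, 10000, 10101

[col 0] 00010, 00100*, 00111*, 01001*, 01011*, 01100*, 01110*, 01111*, 10000, 10101, 10110*, 11100*, 11110*, 11111*
[col 1] -1100*, -1110*, -1111*, 0-100, 0-111, 01-11, 010-1, 011-0*, 0111-*, 1-110, 111-0*, 1111-*
[col 2] -11-0, -111-
Prime implicants: -11-0, -111-, 0-100, 0-111, 00010, 01-11, 010-1, 1-110, 10000, 10101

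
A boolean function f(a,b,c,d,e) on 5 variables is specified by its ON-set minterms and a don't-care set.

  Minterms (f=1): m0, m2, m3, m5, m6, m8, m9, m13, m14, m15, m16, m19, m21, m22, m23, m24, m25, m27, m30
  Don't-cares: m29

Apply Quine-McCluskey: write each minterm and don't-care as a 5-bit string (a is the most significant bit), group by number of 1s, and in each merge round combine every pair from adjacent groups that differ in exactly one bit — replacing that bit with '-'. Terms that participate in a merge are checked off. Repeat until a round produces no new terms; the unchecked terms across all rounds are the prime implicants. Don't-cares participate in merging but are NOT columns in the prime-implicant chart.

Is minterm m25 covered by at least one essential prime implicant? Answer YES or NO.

NO

Round 0: 00000✓ 00010✓ 00011✓ 00101✓ 00110✓ 01000✓ 01001✓ 01101✓ 01110✓ 01111✓ 10000✓ 10011✓ 10101✓ 10110✓ 10111✓ 11000✓ 11001✓ 11011✓ 11101✓ 11110✓
Round 1: -0000✓ -0011 -0101✓ -0110✓ -1000✓ -1001✓ -1101✓ -1110✓ 0-000✓ 0-101✓ 0-110✓ 00-10 000-0 0001- 01-01✓ 0100-✓ 011-1 0111- 1-000✓ 1-011 1-101✓ 1-110✓ 10-11 101-1 1011- 11-01✓ 110-1 1100-✓
Round 2: --000 --101 --110 -1-01 -100-
PIs = {--000, --101, --110, -0011, -1-01, -100-, 00-10, 000-0, 0001-, 011-1, 0111-, 1-011, 10-11, 101-1, 1011-, 110-1}
Coverage chart:
  m0: --000,000-0
  m2: 00-10,000-0,0001-
  m3: -0011,0001-
  m5: --101 ←essential
  m6: --110,00-10
  m8: --000,-100-
  m9: -1-01,-100-
  m13: --101,-1-01,011-1
  m14: --110,0111-
  m15: 011-1,0111-
  m16: --000 ←essential
  m19: -0011,1-011,10-11
  m21: --101,101-1
  m22: --110,1011-
  m23: 10-11,101-1,1011-
  m24: --000,-100-
  m25: -1-01,-100-,110-1
  m27: 1-011,110-1
  m30: --110 ←essential
Essential: --000, --101, --110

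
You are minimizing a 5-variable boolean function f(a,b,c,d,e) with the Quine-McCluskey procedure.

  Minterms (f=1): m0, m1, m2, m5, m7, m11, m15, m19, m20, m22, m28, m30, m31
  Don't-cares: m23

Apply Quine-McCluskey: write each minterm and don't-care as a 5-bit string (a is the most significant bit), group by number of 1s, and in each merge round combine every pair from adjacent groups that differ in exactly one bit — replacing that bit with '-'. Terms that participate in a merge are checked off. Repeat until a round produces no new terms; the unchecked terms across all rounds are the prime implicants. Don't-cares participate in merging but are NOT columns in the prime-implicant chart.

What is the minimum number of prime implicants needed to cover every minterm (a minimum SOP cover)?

6

[col 0] 00000*, 00001*, 00010*, 00101*, 00111*, 01011*, 01111*, 10011*, 10100*, 10110*, 10111*, 11100*, 11110*, 11111*
[col 1] -0111*, -1111*, 0-111*, 00-01, 000-0, 0000-, 001-1, 01-11, 1-100*, 1-110*, 1-111*, 10-11, 101-0*, 1011-*, 111-0*, 1111-*
[col 2] --111, 1-1-0, 1-11-
Prime implicants: --111, 00-01, 000-0, 0000-, 001-1, 01-11, 1-1-0, 1-11-, 10-11
PI chart (minterm → PIs covering it):
  0 | 000-0,0000-
  1 | 00-01,0000-
  2 | 000-0  (sole → essential)
  5 | 00-01,001-1
  7 | --111,001-1
  11 | 01-11  (sole → essential)
  15 | --111,01-11
  19 | 10-11  (sole → essential)
  20 | 1-1-0  (sole → essential)
  22 | 1-1-0,1-11-
  28 | 1-1-0  (sole → essential)
  30 | 1-1-0,1-11-
  31 | --111,1-11-
Essential prime implicants: 000-0, 01-11, 1-1-0, 10-11
Petrick residual → --111, 00-01
Minimum SOP uses 6 PIs: cde + a'b'd'e + a'b'c'e' + a'bde + ace' + ab'de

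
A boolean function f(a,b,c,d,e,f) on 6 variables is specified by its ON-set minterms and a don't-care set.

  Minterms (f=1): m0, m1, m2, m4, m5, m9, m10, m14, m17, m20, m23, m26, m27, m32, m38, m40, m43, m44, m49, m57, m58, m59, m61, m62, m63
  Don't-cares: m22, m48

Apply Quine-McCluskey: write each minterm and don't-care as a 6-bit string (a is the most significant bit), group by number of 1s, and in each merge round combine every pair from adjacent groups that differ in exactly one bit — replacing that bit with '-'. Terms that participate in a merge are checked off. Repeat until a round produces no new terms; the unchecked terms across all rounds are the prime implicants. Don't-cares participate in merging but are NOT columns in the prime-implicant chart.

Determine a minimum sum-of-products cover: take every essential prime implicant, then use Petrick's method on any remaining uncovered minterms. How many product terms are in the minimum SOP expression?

14

Round 0: 000000✓ 000001✓ 000010✓ 000100✓ 000101✓ 001001✓ 001010✓ 001110✓ 010001✓ 010100✓ 010110✓ 010111✓ 011010✓ 011011✓ 100000✓ 100110 101000✓ 101011✓ 101100✓ 110000✓ 110001✓ 111001✓ 111010✓ 111011✓ 111101✓ 111110✓ 111111✓
Round 1: -00000 -10001 -11010✓ -11011✓ 0-0001 0-0100 0-1010 00-001 00-010 000-00✓ 000-01✓ 0000-0 00000-✓ 00010-✓ 001-10 0101-0 01011- 01101-✓ 1-0000 1-1011 10-000 101-00 11-001 11000- 111-01✓ 111-10✓ 111-11✓ 1110-1✓ 11101-✓ 1111-1✓ 11111-✓
Round 2: -1101- 000-0- 111--1 111-1-
PIs = {-00000, -10001, -1101-, 0-0001, 0-0100, 0-1010, 00-001, 00-010, 000-0-, 0000-0, 001-10, 0101-0, 01011-, 1-0000, 1-1011, 10-000, 100110, 101-00, 11-001, 11000-, 111--1, 111-1-}
Coverage chart:
  m0: -00000,000-0-,0000-0
  m1: 0-0001,00-001,000-0-
  m2: 00-010,0000-0
  m4: 0-0100,000-0-
  m5: 000-0- ←essential
  m9: 00-001 ←essential
  m10: 0-1010,00-010,001-10
  m14: 001-10 ←essential
  m17: -10001,0-0001
  m20: 0-0100,0101-0
  m23: 01011- ←essential
  m26: -1101-,0-1010
  m27: -1101- ←essential
  m32: -00000,1-0000,10-000
  m38: 100110 ←essential
  m40: 10-000,101-00
  m43: 1-1011 ←essential
  m44: 101-00 ←essential
  m49: -10001,11-001,11000-
  m57: 11-001,111--1
  m58: -1101-,111-1-
  m59: -1101-,1-1011,111--1,111-1-
  m61: 111--1 ←essential
  m62: 111-1- ←essential
  m63: 111--1,111-1-
Essential: -1101-, 00-001, 000-0-, 001-10, 01011-, 1-1011, 100110, 101-00, 111--1, 111-1-
Petrick residual → -00000, -10001, 0-0100, 00-010
Min cover (14 terms): b'c'd'e'f' + bc'd'e'f + bcd'e + a'c'de'f' + a'b'd'e'f + a'b'd'ef' + a'b'c'e' + a'b'cef' + a'bc'de + acd'ef + ab'c'def' + ab'ce'f' + abcf + abce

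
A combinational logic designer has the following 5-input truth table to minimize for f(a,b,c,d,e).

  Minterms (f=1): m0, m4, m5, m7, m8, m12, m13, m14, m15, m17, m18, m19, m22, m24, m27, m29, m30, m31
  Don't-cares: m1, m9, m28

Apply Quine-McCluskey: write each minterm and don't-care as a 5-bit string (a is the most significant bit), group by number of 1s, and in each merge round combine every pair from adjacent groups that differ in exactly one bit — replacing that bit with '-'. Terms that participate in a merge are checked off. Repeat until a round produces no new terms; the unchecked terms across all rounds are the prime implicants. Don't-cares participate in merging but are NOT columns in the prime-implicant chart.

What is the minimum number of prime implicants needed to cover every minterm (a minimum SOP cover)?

7

Round 0: 00000✓ 00001✓ 00100✓ 00101✓ 00111✓ 01000✓ 01001✓ 01100✓ 01101✓ 01110✓ 01111✓ 10001✓ 10010✓ 10011✓ 10110✓ 11000✓ 11011✓ 11100✓ 11101✓ 11110✓ 11111✓
Round 1: -0001 -1000✓ -1100✓ -1101✓ -1110✓ -1111✓ 0-000✓ 0-001✓ 0-100✓ 0-101✓ 0-111✓ 00-00✓ 00-01✓ 0000-✓ 001-1✓ 0010-✓ 01-00✓ 01-01✓ 0100-✓ 011-0✓ 011-1✓ 0110-✓ 0111-✓ 1-011 1-110 10-10 100-1 1001- 11-00✓ 11-11 111-0✓ 111-1✓ 1110-✓ 1111-✓
Round 2: -1-00 -11-0✓ -11-1✓ -110-✓ -111-✓ 0--00✓ 0--01✓ 0-00-✓ 0-1-1 0-10-✓ 00-0-✓ 01-0-✓ 011--✓ 111--✓
Round 3: -11-- 0--0-
PIs = {-0001, -1-00, -11--, 0--0-, 0-1-1, 1-011, 1-110, 10-10, 100-1, 1001-, 11-11}
Coverage chart:
  m0: 0--0- ←essential
  m4: 0--0- ←essential
  m5: 0--0-,0-1-1
  m7: 0-1-1 ←essential
  m8: -1-00,0--0-
  m12: -1-00,-11--,0--0-
  m13: -11--,0--0-,0-1-1
  m14: -11-- ←essential
  m15: -11--,0-1-1
  m17: -0001,100-1
  m18: 10-10,1001-
  m19: 1-011,100-1,1001-
  m22: 1-110,10-10
  m24: -1-00 ←essential
  m27: 1-011,11-11
  m29: -11-- ←essential
  m30: -11--,1-110
  m31: -11--,11-11
Essential: -1-00, -11--, 0--0-, 0-1-1
Petrick residual → -0001, 1-011, 10-10
Min cover (7 terms): b'c'd'e + bd'e' + bc + a'd' + a'ce + ac'de + ab'de'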